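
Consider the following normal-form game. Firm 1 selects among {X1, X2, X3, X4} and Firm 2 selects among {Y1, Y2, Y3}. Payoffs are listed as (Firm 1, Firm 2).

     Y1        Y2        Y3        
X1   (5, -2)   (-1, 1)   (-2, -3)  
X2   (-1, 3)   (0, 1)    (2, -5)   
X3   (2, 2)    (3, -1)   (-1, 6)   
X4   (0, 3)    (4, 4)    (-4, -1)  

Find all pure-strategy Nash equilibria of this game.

(X4, Y2)

Check mutual best responses: a cell is a NE iff neither player can gain by unilaterally deviating.
Firm 1's best responses — vs Y1: X1 (payoff 5); vs Y2: X4 (payoff 4); vs Y3: X2 (payoff 2).
Firm 2's best responses — vs X1: Y2 (payoff 1); vs X2: Y1 (payoff 3); vs X3: Y3 (payoff 6); vs X4: Y2 (payoff 4).
The only mutual best response is (X4, Y2); neither player gains by switching there.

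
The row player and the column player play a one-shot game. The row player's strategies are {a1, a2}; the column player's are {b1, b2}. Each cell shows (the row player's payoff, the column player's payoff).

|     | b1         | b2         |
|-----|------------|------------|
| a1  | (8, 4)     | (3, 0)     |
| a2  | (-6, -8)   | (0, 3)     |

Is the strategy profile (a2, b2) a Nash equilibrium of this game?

Holding the column player at b2: the row player gets 0 from a2 but could get 3 by switching to a1. The row player has a profitable deviation.

No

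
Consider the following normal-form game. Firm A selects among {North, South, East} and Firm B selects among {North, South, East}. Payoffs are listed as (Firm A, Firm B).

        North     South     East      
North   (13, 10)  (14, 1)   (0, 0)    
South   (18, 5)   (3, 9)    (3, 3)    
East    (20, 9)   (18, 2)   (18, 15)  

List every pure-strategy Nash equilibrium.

Check mutual best responses: a cell is a NE iff neither player can gain by unilaterally deviating.
Firm A's best responses — vs North: East (payoff 20); vs South: East (payoff 18); vs East: East (payoff 18).
Firm B's best responses — vs North: North (payoff 10); vs South: South (payoff 9); vs East: East (payoff 15).
The only mutual best response is (East, East); neither player gains by switching there.

(East, East)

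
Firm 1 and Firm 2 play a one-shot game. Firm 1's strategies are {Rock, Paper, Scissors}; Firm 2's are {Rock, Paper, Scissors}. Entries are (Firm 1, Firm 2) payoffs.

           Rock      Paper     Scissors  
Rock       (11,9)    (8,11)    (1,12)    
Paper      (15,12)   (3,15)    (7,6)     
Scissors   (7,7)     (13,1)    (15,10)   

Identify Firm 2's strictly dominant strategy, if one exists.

No strictly dominant strategy

Check whether one of Firm 2's strategies beats all alternatives regardless of what the opponent does.
Rock is not dominant: against Rock, Paper gives 11 > 9.
Paper is not dominant: against Rock, Scissors gives 12 > 11.
Scissors is not dominant: against Paper, Rock gives 12 > 6.
No single strategy is best against every opponent action.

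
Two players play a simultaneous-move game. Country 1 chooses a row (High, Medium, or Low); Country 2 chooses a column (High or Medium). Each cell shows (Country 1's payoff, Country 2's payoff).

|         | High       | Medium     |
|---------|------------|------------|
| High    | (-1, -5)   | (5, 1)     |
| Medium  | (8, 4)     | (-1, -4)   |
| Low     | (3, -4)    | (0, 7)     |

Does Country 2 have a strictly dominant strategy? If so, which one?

A strategy is strictly dominant if it gives Country 2 a strictly higher payoff than every other strategy, against every choice by the opponent.
High is not dominant: against High, Medium gives 1 > -5.
Medium is not dominant: against Medium, High gives 4 > -4.
No single strategy is best against every opponent action.

No strictly dominant strategy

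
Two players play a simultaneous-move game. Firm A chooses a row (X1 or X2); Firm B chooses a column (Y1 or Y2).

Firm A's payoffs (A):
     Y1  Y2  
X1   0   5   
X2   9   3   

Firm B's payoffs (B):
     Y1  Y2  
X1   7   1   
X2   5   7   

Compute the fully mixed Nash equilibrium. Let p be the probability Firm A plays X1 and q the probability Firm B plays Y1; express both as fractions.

p = 1/4, q = 2/11

Each player's mixing probability is pinned down by making the *other* player indifferent.
Firm B indifferent between Y1 and Y2: p·7 + (1−p)·5 = p·1 + (1−p)·7 ⟹ 5 + 2p = 7 + (-6)p ⟹ p = 1/4.
Firm A indifferent between X1 and X2: q·0 + (1−q)·5 = q·9 + (1−q)·3 ⟹ 5 + (-5)q = 3 + 6q ⟹ q = 2/11.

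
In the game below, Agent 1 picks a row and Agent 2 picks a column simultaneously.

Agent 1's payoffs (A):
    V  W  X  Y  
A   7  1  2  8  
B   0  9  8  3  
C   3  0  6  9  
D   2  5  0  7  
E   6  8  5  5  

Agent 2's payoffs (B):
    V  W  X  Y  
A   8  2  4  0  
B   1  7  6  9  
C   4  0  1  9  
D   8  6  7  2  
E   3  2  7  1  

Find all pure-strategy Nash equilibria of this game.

(A, V) and (C, Y)

Find each player's best response to every opponent strategy; NE are the intersections.
Agent 1's best responses — vs V: A (payoff 7); vs W: B (payoff 9); vs X: B (payoff 8); vs Y: C (payoff 9).
Agent 2's best responses — vs A: V (payoff 8); vs B: Y (payoff 9); vs C: Y (payoff 9); vs D: V (payoff 8); vs E: X (payoff 7).
Mutual best responses occur at (A, V) and (C, Y); at each, neither player gains by switching.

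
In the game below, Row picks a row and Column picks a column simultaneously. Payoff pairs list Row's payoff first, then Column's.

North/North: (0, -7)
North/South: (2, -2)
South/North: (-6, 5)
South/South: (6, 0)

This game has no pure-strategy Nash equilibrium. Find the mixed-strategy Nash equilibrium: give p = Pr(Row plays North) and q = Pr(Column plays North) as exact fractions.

p = 1/2, q = 2/5

In a mixed NE each player is indifferent between their pure strategies, so the opponent's mix sets the indifference.
Column indifferent between North and South: p·(-7) + (1−p)·5 = p·(-2) + (1−p)·0 ⟹ 5 + (-12)p = 0 + (-2)p ⟹ p = 1/2.
Row indifferent between North and South: q·0 + (1−q)·2 = q·(-6) + (1−q)·6 ⟹ 2 + (-2)q = 6 + (-12)q ⟹ q = 2/5.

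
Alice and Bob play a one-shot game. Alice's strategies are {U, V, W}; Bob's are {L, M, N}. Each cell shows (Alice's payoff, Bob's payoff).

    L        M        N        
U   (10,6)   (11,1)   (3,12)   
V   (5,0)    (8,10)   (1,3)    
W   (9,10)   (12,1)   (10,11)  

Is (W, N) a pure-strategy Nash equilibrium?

Yes

Holding Bob at N: Alice gets 10 from W, versus 3 from U, 1 from V. No profitable deviation for Alice.
Holding Alice at W: Bob gets 11 from N, versus 10 from L, 1 from M. No profitable deviation for Bob either.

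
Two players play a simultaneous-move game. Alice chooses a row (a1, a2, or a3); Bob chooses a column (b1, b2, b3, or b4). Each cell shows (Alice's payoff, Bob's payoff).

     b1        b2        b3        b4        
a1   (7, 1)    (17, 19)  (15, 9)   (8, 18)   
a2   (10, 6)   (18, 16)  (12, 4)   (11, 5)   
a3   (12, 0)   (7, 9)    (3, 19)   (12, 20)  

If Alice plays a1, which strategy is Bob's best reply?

With Alice fixed at a1, Bob's payoffs are: b1 → 1, b2 → 19, b3 → 9, b4 → 18.
The maximum is 19, achieved by b2.

b2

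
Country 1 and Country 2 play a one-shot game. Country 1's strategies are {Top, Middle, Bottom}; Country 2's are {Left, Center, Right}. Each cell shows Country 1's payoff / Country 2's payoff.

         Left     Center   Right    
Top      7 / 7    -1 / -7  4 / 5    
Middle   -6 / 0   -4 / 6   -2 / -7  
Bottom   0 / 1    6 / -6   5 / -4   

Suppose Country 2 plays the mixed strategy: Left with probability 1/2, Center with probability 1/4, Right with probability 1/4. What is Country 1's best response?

Compute Country 1's expected payoff from each pure strategy against the given mix.
Top: (1/2)·7 + (1/4)·(-1) + (1/4)·4 = 17/4
Middle: (1/2)·(-6) + (1/4)·(-4) + (1/4)·(-2) = -9/2
Bottom: (1/2)·0 + (1/4)·6 + (1/4)·5 = 11/4
Highest expected payoff is 17/4, from Top.

Top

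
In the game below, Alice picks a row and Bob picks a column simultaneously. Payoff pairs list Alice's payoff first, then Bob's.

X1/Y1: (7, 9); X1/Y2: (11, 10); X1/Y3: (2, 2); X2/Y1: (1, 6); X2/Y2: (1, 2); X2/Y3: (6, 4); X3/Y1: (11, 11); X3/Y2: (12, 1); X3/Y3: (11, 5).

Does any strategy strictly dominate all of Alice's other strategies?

A strategy is strictly dominant if it gives Alice a strictly higher payoff than every other strategy, against every choice by the opponent.
X3 strictly dominates: vs Y1: 11 > each of {7, 1}; vs Y2: 12 > each of {11, 1}; vs Y3: 11 > each of {2, 6}.

X3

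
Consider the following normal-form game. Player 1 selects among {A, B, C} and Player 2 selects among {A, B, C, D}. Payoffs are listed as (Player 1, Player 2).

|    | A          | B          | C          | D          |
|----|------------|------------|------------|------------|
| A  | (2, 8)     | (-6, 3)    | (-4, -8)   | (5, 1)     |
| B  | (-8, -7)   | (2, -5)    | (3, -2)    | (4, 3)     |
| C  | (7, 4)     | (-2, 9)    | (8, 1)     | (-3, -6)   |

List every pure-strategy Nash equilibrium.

No pure-strategy Nash equilibrium

Find each player's best response to every opponent strategy; NE are the intersections.
Player 1's best responses — vs A: C (payoff 7); vs B: B (payoff 2); vs C: C (payoff 8); vs D: A (payoff 5).
Player 2's best responses — vs A: A (payoff 8); vs B: D (payoff 3); vs C: B (payoff 9).
No cell has both players best-responding. For instance, Player 1's best reply to A is C, but against C Player 2 prefers B over A.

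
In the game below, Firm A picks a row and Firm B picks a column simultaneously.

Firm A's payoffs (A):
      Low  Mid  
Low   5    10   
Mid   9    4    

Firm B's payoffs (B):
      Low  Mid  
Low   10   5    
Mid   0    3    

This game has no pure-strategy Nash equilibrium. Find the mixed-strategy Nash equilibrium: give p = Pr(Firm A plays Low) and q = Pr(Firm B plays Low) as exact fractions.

p = 3/8, q = 3/5

Each player's mixing probability is pinned down by making the *other* player indifferent.
Firm B indifferent between Low and Mid: p·10 + (1−p)·0 = p·5 + (1−p)·3 ⟹ 0 + 10p = 3 + 2p ⟹ p = 3/8.
Firm A indifferent between Low and Mid: q·5 + (1−q)·10 = q·9 + (1−q)·4 ⟹ 10 + (-5)q = 4 + 5q ⟹ q = 3/5.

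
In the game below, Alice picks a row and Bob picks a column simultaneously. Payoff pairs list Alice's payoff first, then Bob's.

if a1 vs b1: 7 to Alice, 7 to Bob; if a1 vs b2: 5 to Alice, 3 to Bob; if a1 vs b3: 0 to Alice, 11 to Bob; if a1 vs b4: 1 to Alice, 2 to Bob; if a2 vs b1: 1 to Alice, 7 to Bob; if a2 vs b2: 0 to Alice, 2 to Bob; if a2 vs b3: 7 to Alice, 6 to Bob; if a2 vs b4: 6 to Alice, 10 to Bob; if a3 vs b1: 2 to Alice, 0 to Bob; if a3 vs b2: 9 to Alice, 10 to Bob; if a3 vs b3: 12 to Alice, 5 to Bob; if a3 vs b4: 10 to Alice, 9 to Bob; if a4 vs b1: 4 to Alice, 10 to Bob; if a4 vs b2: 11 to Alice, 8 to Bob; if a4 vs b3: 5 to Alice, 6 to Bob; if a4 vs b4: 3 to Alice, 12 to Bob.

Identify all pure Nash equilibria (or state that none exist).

Check mutual best responses: a cell is a NE iff neither player can gain by unilaterally deviating.
Alice's best responses — vs b1: a1 (payoff 7); vs b2: a4 (payoff 11); vs b3: a3 (payoff 12); vs b4: a3 (payoff 10).
Bob's best responses — vs a1: b3 (payoff 11); vs a2: b4 (payoff 10); vs a3: b2 (payoff 10); vs a4: b4 (payoff 12).
No cell has both players best-responding. For instance, Alice's best reply to b2 is a4, but against a4 Bob prefers b4 over b2.

No pure-strategy Nash equilibrium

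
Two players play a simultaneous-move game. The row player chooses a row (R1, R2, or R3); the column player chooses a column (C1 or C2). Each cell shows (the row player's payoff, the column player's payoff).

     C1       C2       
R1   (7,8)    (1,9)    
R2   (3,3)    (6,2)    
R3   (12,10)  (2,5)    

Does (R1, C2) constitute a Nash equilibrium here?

Holding the column player at C2: the row player gets 1 from R1 but could get 6 by switching to R2. The row player has a profitable deviation.

No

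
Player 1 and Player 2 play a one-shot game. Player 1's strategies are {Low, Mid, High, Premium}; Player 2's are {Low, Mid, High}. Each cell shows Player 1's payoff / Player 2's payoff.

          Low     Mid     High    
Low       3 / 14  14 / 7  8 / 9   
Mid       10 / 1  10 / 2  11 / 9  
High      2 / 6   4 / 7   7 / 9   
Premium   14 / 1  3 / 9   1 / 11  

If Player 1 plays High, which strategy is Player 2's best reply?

With Player 1 fixed at High, Player 2's payoffs are: Low → 6, Mid → 7, High → 9.
The maximum is 9, achieved by High.

High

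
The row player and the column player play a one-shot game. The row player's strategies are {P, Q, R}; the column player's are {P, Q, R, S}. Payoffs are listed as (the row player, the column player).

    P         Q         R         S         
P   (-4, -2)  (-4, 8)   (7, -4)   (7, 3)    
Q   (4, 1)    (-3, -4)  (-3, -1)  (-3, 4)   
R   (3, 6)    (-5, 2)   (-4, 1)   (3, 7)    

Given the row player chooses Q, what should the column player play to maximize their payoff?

S

With the row player fixed at Q, the column player's payoffs are: P → 1, Q → -4, R → -1, S → 4.
The maximum is 4, achieved by S.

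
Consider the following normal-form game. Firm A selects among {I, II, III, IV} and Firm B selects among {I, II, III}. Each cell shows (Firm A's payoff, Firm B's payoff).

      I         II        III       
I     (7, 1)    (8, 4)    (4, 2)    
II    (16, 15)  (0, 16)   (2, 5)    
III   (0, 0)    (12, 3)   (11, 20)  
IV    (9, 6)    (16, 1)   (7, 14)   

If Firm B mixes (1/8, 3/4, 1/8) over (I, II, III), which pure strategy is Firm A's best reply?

IV

Compute Firm A's expected payoff from each pure strategy against the given mix.
I: (1/8)·7 + (3/4)·8 + (1/8)·4 = 59/8
II: (1/8)·16 + (3/4)·0 + (1/8)·2 = 9/4
III: (1/8)·0 + (3/4)·12 + (1/8)·11 = 83/8
IV: (1/8)·9 + (3/4)·16 + (1/8)·7 = 14
Highest expected payoff is 14, from IV.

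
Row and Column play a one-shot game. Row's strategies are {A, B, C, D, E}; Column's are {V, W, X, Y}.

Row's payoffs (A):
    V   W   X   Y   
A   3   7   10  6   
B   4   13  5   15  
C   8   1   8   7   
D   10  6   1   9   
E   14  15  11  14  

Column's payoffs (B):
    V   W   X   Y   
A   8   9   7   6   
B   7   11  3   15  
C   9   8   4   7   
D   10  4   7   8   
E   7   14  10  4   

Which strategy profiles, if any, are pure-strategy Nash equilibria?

Check mutual best responses: a cell is a NE iff neither player can gain by unilaterally deviating.
Row's best responses — vs V: E (payoff 14); vs W: E (payoff 15); vs X: E (payoff 11); vs Y: B (payoff 15).
Column's best responses — vs A: W (payoff 9); vs B: Y (payoff 15); vs C: V (payoff 9); vs D: V (payoff 10); vs E: W (payoff 14).
Mutual best responses occur at (B, Y) and (E, W); at each, neither player gains by switching.

(B, Y) and (E, W)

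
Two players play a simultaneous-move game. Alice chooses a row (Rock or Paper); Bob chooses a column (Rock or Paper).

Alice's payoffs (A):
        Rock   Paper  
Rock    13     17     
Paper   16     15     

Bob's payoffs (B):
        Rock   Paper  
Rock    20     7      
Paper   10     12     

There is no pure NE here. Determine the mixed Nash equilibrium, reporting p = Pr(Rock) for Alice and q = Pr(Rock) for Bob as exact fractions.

In a mixed NE each player is indifferent between their pure strategies, so the opponent's mix sets the indifference.
Bob indifferent between Rock and Paper: p·20 + (1−p)·10 = p·7 + (1−p)·12 ⟹ 10 + 10p = 12 + (-5)p ⟹ p = 2/15.
Alice indifferent between Rock and Paper: q·13 + (1−q)·17 = q·16 + (1−q)·15 ⟹ 17 + (-4)q = 15 + 1q ⟹ q = 2/5.

p = 2/15, q = 2/5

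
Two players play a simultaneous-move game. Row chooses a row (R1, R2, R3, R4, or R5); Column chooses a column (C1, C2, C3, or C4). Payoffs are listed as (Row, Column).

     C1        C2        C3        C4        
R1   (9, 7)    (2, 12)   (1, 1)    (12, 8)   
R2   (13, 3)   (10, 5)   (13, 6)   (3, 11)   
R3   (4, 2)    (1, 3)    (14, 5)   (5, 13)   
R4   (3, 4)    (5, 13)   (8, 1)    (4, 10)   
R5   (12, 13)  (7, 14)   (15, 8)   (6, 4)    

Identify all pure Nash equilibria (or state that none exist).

None

Check mutual best responses: a cell is a NE iff neither player can gain by unilaterally deviating.
Row's best responses — vs C1: R2 (payoff 13); vs C2: R2 (payoff 10); vs C3: R5 (payoff 15); vs C4: R1 (payoff 12).
Column's best responses — vs R1: C2 (payoff 12); vs R2: C4 (payoff 11); vs R3: C4 (payoff 13); vs R4: C2 (payoff 13); vs R5: C2 (payoff 14).
No cell has both players best-responding. For instance, Row's best reply to C3 is R5, but against R5 Column prefers C2 over C3.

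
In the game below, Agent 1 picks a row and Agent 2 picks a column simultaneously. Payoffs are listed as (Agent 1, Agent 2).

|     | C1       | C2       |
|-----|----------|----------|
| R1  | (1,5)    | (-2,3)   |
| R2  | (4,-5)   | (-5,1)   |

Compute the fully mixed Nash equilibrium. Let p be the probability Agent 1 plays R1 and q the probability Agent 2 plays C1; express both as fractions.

p = 3/4, q = 1/2

In a mixed NE each player is indifferent between their pure strategies, so the opponent's mix sets the indifference.
Agent 2 indifferent between C1 and C2: p·5 + (1−p)·(-5) = p·3 + (1−p)·1 ⟹ (-5) + 10p = 1 + 2p ⟹ p = 3/4.
Agent 1 indifferent between R1 and R2: q·1 + (1−q)·(-2) = q·4 + (1−q)·(-5) ⟹ (-2) + 3q = (-5) + 9q ⟹ q = 1/2.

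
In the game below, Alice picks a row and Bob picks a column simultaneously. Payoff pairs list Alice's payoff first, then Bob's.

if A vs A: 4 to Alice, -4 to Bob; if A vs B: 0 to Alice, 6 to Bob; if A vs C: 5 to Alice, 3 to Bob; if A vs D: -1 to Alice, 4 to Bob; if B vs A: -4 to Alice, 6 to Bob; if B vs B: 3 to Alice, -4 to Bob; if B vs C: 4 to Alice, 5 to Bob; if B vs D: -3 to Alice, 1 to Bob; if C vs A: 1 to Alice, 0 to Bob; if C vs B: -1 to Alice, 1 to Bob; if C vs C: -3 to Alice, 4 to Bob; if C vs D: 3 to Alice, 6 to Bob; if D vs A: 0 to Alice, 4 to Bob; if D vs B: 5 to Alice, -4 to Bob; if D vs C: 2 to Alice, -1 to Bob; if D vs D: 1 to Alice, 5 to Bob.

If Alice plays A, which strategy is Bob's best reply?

B

With Alice fixed at A, Bob's payoffs are: A → -4, B → 6, C → 3, D → 4.
The maximum is 6, achieved by B.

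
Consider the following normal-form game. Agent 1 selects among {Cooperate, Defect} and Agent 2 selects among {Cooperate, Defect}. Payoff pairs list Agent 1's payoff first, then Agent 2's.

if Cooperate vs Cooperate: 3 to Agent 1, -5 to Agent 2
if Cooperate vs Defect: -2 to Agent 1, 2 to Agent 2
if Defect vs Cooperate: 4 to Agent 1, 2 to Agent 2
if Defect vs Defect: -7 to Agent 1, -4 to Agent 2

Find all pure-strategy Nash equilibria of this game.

Find each player's best response to every opponent strategy; NE are the intersections.
Agent 1's best responses — vs Cooperate: Defect (payoff 4); vs Defect: Cooperate (payoff -2).
Agent 2's best responses — vs Cooperate: Defect (payoff 2); vs Defect: Cooperate (payoff 2).
Mutual best responses occur at (Cooperate, Defect) and (Defect, Cooperate); at each, neither player gains by switching.

(Cooperate, Defect) and (Defect, Cooperate)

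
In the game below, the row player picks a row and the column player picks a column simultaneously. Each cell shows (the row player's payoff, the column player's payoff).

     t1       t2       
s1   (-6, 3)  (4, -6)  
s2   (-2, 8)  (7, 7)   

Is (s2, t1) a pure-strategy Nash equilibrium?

Yes

Holding the column player at t1: the row player gets -2 from s2, versus -6 from s1. No profitable deviation for the row player.
Holding the row player at s2: the column player gets 8 from t1, versus 7 from t2. No profitable deviation for the column player either.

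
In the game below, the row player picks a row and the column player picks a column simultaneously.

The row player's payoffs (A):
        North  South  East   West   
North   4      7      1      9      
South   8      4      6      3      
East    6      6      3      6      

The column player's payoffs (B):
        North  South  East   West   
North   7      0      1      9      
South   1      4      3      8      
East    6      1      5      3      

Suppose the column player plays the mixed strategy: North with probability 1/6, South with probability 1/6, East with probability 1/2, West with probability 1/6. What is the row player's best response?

South

The row player's best reply maximizes expected payoff against the mix.
North: (1/6)·4 + (1/6)·7 + (1/2)·1 + (1/6)·9 = 23/6
South: (1/6)·8 + (1/6)·4 + (1/2)·6 + (1/6)·3 = 11/2
East: (1/6)·6 + (1/6)·6 + (1/2)·3 + (1/6)·6 = 9/2
Highest expected payoff is 11/2, from South.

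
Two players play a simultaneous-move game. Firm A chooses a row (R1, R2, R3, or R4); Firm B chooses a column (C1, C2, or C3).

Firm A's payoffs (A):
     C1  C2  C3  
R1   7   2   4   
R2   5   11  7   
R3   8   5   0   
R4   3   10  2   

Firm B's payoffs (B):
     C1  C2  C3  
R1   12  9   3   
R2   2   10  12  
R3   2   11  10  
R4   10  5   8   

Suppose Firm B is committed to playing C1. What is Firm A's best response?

With Firm B fixed at C1, Firm A's payoffs are: R1 → 7, R2 → 5, R3 → 8, R4 → 3.
The maximum is 8, achieved by R3.

R3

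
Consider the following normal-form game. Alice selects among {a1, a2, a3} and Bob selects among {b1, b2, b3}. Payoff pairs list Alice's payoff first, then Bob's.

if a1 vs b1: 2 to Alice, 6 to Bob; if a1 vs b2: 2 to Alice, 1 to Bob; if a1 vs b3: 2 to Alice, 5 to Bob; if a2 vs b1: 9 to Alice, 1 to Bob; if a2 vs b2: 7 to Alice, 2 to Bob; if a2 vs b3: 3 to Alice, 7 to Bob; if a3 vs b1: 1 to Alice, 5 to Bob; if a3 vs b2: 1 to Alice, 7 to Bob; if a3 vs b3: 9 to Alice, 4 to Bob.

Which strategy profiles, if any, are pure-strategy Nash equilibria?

There is no pure-strategy Nash equilibrium

A profile is a Nash equilibrium when each player is best-responding to the other.
Alice's best responses — vs b1: a2 (payoff 9); vs b2: a2 (payoff 7); vs b3: a3 (payoff 9).
Bob's best responses — vs a1: b1 (payoff 6); vs a2: b3 (payoff 7); vs a3: b2 (payoff 7).
No cell has both players best-responding. For instance, Alice's best reply to b1 is a2, but against a2 Bob prefers b3 over b1.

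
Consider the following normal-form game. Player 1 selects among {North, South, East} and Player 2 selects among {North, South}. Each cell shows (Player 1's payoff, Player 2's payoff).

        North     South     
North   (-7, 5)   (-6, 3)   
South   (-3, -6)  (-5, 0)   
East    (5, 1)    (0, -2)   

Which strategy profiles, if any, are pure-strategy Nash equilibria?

(East, North)

Find each player's best response to every opponent strategy; NE are the intersections.
Player 1's best responses — vs North: East (payoff 5); vs South: East (payoff 0).
Player 2's best responses — vs North: North (payoff 5); vs South: South (payoff 0); vs East: North (payoff 1).
The only mutual best response is (East, North); neither player gains by switching there.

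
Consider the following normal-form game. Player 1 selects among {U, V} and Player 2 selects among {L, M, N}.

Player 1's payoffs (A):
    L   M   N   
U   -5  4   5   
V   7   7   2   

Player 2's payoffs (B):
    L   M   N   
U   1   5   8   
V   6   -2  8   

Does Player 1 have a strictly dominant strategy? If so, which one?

Check whether one of Player 1's strategies beats all alternatives regardless of what the opponent does.
U is not dominant: against L, V gives 7 > -5.
V is not dominant: against N, U gives 5 > 2.
No single strategy is best against every opponent action.

No strictly dominant strategy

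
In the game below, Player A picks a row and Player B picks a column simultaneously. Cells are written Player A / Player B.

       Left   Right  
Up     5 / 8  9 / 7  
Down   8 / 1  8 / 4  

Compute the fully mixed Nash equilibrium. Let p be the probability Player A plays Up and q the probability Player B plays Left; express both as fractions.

p = 3/4, q = 1/4

Each player's mixing probability is pinned down by making the *other* player indifferent.
Player B indifferent between Left and Right: p·8 + (1−p)·1 = p·7 + (1−p)·4 ⟹ 1 + 7p = 4 + 3p ⟹ p = 3/4.
Player A indifferent between Up and Down: q·5 + (1−q)·9 = q·8 + (1−q)·8 ⟹ 9 + (-4)q = 8 + 0q ⟹ q = 1/4.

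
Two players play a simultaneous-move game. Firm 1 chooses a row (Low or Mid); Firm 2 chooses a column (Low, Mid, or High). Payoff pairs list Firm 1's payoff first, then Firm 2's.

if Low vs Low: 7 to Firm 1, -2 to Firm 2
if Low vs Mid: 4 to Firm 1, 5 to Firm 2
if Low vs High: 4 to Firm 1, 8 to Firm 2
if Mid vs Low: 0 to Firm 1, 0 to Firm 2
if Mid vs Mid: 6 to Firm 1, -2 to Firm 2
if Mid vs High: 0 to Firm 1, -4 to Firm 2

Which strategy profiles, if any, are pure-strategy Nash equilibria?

A profile is a Nash equilibrium when each player is best-responding to the other.
Firm 1's best responses — vs Low: Low (payoff 7); vs Mid: Mid (payoff 6); vs High: Low (payoff 4).
Firm 2's best responses — vs Low: High (payoff 8); vs Mid: Low (payoff 0).
The only mutual best response is (Low, High); neither player gains by switching there.

(Low, High)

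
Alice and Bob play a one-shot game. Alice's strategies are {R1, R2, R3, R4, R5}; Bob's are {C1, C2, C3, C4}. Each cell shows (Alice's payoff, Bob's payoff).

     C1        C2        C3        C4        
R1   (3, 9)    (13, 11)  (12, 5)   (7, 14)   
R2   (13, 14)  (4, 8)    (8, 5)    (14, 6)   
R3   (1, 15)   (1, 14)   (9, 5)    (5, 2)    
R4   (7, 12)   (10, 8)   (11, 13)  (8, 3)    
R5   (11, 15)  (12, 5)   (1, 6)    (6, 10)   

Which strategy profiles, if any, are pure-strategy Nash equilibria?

A profile is a Nash equilibrium when each player is best-responding to the other.
Alice's best responses — vs C1: R2 (payoff 13); vs C2: R1 (payoff 13); vs C3: R1 (payoff 12); vs C4: R2 (payoff 14).
Bob's best responses — vs R1: C4 (payoff 14); vs R2: C1 (payoff 14); vs R3: C1 (payoff 15); vs R4: C3 (payoff 13); vs R5: C1 (payoff 15).
The only mutual best response is (R2, C1); neither player gains by switching there.

(R2, C1)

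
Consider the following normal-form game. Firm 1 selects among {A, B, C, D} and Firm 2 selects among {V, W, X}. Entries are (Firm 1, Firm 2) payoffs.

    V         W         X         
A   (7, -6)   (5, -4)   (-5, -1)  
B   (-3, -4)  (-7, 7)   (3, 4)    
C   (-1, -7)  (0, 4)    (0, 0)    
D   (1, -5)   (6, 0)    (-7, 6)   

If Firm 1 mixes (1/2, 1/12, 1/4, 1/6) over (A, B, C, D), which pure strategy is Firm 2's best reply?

Compute Firm 2's expected payoff from each pure strategy against the given mix.
V: (1/2)·(-6) + (1/12)·(-4) + (1/4)·(-7) + (1/6)·(-5) = -71/12
W: (1/2)·(-4) + (1/12)·7 + (1/4)·4 + (1/6)·0 = -5/12
X: (1/2)·(-1) + (1/12)·4 + (1/4)·0 + (1/6)·6 = 5/6
Highest expected payoff is 5/6, from X.

X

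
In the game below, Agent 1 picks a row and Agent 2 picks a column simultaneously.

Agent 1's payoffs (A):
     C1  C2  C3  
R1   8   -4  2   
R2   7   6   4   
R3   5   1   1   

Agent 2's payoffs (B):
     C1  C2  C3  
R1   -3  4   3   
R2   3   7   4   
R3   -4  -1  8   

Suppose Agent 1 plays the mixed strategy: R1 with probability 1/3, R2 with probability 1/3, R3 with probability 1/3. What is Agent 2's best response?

Agent 2's best reply maximizes expected payoff against the mix.
C1: (1/3)·(-3) + (1/3)·3 + (1/3)·(-4) = -4/3
C2: (1/3)·4 + (1/3)·7 + (1/3)·(-1) = 10/3
C3: (1/3)·3 + (1/3)·4 + (1/3)·8 = 5
Highest expected payoff is 5, from C3.

C3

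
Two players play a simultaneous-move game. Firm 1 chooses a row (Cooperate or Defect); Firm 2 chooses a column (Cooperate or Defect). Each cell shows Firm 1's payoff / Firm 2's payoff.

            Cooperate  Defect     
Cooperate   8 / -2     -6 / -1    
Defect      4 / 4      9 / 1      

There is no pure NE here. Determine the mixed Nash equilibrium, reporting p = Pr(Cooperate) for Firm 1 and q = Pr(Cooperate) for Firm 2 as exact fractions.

In a mixed NE each player is indifferent between their pure strategies, so the opponent's mix sets the indifference.
Firm 2 indifferent between Cooperate and Defect: p·(-2) + (1−p)·4 = p·(-1) + (1−p)·1 ⟹ 4 + (-6)p = 1 + (-2)p ⟹ p = 3/4.
Firm 1 indifferent between Cooperate and Defect: q·8 + (1−q)·(-6) = q·4 + (1−q)·9 ⟹ (-6) + 14q = 9 + (-5)q ⟹ q = 15/19.

p = 3/4, q = 15/19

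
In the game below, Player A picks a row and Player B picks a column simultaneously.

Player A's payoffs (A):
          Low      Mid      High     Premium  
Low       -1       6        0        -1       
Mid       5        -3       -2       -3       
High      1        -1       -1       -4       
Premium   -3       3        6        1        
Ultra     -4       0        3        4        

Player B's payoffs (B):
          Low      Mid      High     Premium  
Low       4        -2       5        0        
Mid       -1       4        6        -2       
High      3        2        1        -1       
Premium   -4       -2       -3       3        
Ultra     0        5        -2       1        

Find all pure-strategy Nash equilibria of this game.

Find each player's best response to every opponent strategy; NE are the intersections.
Player A's best responses — vs Low: Mid (payoff 5); vs Mid: Low (payoff 6); vs High: Premium (payoff 6); vs Premium: Ultra (payoff 4).
Player B's best responses — vs Low: High (payoff 5); vs Mid: High (payoff 6); vs High: Low (payoff 3); vs Premium: Premium (payoff 3); vs Ultra: Mid (payoff 5).
No cell has both players best-responding. For instance, Player A's best reply to Low is Mid, but against Mid Player B prefers High over Low.

There is no pure-strategy Nash equilibrium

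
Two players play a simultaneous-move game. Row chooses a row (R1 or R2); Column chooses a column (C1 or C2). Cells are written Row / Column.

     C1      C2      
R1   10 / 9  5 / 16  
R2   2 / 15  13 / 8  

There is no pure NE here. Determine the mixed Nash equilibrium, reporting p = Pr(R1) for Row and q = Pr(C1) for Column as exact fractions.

Each player's mixing probability is pinned down by making the *other* player indifferent.
Column indifferent between C1 and C2: p·9 + (1−p)·15 = p·16 + (1−p)·8 ⟹ 15 + (-6)p = 8 + 8p ⟹ p = 1/2.
Row indifferent between R1 and R2: q·10 + (1−q)·5 = q·2 + (1−q)·13 ⟹ 5 + 5q = 13 + (-11)q ⟹ q = 1/2.

p = 1/2, q = 1/2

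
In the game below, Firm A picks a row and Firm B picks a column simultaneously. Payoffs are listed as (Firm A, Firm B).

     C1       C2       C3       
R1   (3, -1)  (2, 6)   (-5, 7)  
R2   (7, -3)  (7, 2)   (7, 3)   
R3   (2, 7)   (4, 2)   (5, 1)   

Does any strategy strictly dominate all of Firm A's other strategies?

R2

A strategy is strictly dominant if it gives Firm A a strictly higher payoff than every other strategy, against every choice by the opponent.
R2 strictly dominates: vs C1: 7 > each of {3, 2}; vs C2: 7 > each of {2, 4}; vs C3: 7 > each of {-5, 5}.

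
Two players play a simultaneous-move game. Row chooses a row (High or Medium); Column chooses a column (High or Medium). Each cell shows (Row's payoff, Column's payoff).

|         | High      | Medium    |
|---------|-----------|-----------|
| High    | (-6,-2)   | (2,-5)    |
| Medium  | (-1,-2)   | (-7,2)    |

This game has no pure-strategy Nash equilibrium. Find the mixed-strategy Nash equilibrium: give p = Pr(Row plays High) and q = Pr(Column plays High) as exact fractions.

Each player's mixing probability is pinned down by making the *other* player indifferent.
Column indifferent between High and Medium: p·(-2) + (1−p)·(-2) = p·(-5) + (1−p)·2 ⟹ (-2) + 0p = 2 + (-7)p ⟹ p = 4/7.
Row indifferent between High and Medium: q·(-6) + (1−q)·2 = q·(-1) + (1−q)·(-7) ⟹ 2 + (-8)q = (-7) + 6q ⟹ q = 9/14.

p = 4/7, q = 9/14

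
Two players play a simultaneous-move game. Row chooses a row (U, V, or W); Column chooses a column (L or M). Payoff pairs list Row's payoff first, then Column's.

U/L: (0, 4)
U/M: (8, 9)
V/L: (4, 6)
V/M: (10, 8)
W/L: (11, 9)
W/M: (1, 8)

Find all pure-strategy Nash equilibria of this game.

(V, M) and (W, L)

Find each player's best response to every opponent strategy; NE are the intersections.
Row's best responses — vs L: W (payoff 11); vs M: V (payoff 10).
Column's best responses — vs U: M (payoff 9); vs V: M (payoff 8); vs W: L (payoff 9).
Mutual best responses occur at (V, M) and (W, L); at each, neither player gains by switching.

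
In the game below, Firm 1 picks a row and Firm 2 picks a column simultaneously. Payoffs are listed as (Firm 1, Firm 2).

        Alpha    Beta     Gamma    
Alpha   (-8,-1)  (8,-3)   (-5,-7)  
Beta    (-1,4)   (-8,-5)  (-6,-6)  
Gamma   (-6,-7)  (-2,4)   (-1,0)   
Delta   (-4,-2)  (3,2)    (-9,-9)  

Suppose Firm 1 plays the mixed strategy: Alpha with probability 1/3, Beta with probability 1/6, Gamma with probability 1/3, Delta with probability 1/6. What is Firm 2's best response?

Compute Firm 2's expected payoff from each pure strategy against the given mix.
Alpha: (1/3)·(-1) + (1/6)·4 + (1/3)·(-7) + (1/6)·(-2) = -7/3
Beta: (1/3)·(-3) + (1/6)·(-5) + (1/3)·4 + (1/6)·2 = -1/6
Gamma: (1/3)·(-7) + (1/6)·(-6) + (1/3)·0 + (1/6)·(-9) = -29/6
Highest expected payoff is -1/6, from Beta.

Beta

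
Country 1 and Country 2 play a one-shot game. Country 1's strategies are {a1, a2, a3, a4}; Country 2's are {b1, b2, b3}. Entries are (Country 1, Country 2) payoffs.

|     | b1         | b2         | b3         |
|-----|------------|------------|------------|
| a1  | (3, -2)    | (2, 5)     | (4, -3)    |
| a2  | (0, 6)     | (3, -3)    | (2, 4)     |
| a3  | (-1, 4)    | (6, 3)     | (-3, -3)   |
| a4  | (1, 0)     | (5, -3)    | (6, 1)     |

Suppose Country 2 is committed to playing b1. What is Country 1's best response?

With Country 2 fixed at b1, Country 1's payoffs are: a1 → 3, a2 → 0, a3 → -1, a4 → 1.
The maximum is 3, achieved by a1.

a1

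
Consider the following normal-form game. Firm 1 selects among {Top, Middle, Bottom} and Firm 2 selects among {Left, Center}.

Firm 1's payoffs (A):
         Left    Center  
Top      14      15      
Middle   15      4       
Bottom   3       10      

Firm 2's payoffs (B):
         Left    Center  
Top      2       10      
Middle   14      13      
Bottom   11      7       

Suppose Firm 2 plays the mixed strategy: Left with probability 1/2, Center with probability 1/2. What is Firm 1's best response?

Top

Compute Firm 1's expected payoff from each pure strategy against the given mix.
Top: (1/2)·14 + (1/2)·15 = 29/2
Middle: (1/2)·15 + (1/2)·4 = 19/2
Bottom: (1/2)·3 + (1/2)·10 = 13/2
Highest expected payoff is 29/2, from Top.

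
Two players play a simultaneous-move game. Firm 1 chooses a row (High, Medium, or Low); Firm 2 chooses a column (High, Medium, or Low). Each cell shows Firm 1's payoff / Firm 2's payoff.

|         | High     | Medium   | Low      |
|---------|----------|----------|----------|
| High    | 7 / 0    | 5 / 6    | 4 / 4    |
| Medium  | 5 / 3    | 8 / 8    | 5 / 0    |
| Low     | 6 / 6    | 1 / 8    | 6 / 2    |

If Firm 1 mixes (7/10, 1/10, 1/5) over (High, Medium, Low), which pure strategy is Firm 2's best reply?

Medium

Firm 2's best reply maximizes expected payoff against the mix.
High: (7/10)·0 + (1/10)·3 + (1/5)·6 = 3/2
Medium: (7/10)·6 + (1/10)·8 + (1/5)·8 = 33/5
Low: (7/10)·4 + (1/10)·0 + (1/5)·2 = 16/5
Highest expected payoff is 33/5, from Medium.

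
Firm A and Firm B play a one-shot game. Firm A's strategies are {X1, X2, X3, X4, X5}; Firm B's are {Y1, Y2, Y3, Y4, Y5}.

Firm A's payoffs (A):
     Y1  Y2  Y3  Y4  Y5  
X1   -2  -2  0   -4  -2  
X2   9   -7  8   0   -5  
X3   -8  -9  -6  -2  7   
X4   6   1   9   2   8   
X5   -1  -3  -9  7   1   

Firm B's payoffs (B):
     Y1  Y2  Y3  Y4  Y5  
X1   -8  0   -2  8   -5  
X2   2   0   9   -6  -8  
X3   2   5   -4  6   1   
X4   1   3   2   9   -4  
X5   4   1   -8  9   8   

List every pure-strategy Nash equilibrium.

(X5, Y4)

Find each player's best response to every opponent strategy; NE are the intersections.
Firm A's best responses — vs Y1: X2 (payoff 9); vs Y2: X4 (payoff 1); vs Y3: X4 (payoff 9); vs Y4: X5 (payoff 7); vs Y5: X4 (payoff 8).
Firm B's best responses — vs X1: Y4 (payoff 8); vs X2: Y3 (payoff 9); vs X3: Y4 (payoff 6); vs X4: Y4 (payoff 9); vs X5: Y4 (payoff 9).
The only mutual best response is (X5, Y4); neither player gains by switching there.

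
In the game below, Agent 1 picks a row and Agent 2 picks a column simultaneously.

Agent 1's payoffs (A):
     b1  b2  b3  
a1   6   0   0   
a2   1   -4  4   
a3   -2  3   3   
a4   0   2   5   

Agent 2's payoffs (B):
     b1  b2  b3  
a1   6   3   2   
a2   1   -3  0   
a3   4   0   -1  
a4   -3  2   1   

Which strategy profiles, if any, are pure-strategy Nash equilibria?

(a1, b1)

A profile is a Nash equilibrium when each player is best-responding to the other.
Agent 1's best responses — vs b1: a1 (payoff 6); vs b2: a3 (payoff 3); vs b3: a4 (payoff 5).
Agent 2's best responses — vs a1: b1 (payoff 6); vs a2: b1 (payoff 1); vs a3: b1 (payoff 4); vs a4: b2 (payoff 2).
The only mutual best response is (a1, b1); neither player gains by switching there.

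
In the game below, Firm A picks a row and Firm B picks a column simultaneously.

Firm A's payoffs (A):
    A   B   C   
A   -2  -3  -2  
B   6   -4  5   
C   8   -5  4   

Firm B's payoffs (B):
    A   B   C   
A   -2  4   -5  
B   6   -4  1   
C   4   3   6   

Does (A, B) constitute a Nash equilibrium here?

Yes

Holding Firm B at B: Firm A gets -3 from A, versus -4 from B, -5 from C. No profitable deviation for Firm A.
Holding Firm A at A: Firm B gets 4 from B, versus -2 from A, -5 from C. No profitable deviation for Firm B either.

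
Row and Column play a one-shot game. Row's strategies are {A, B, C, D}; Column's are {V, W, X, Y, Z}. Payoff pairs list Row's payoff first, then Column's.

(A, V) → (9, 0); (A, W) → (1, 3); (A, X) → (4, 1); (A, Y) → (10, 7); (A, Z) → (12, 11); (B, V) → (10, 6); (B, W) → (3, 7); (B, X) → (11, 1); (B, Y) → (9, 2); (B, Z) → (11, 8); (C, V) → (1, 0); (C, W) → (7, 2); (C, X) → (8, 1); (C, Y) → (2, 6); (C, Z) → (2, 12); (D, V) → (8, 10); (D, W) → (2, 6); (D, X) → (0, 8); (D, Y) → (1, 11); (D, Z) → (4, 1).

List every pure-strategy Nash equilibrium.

(A, Z)

Find each player's best response to every opponent strategy; NE are the intersections.
Row's best responses — vs V: B (payoff 10); vs W: C (payoff 7); vs X: B (payoff 11); vs Y: A (payoff 10); vs Z: A (payoff 12).
Column's best responses — vs A: Z (payoff 11); vs B: Z (payoff 8); vs C: Z (payoff 12); vs D: Y (payoff 11).
The only mutual best response is (A, Z); neither player gains by switching there.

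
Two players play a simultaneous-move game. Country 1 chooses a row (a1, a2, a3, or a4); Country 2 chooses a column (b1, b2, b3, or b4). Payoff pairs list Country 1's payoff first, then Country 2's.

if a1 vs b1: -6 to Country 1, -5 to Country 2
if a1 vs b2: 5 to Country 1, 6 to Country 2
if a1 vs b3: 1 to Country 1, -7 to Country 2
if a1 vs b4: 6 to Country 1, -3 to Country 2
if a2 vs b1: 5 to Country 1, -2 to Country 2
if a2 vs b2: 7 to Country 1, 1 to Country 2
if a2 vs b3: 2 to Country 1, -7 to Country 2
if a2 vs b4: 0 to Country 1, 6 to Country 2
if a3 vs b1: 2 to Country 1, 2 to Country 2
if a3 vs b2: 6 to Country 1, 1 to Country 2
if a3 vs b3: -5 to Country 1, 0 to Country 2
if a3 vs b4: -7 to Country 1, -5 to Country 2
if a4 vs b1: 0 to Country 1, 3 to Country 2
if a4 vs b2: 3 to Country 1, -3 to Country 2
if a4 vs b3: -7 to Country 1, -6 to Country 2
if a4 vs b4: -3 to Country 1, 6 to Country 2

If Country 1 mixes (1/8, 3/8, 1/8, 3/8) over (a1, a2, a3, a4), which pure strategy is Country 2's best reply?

b4

Country 2's best reply maximizes expected payoff against the mix.
b1: (1/8)·(-5) + (3/8)·(-2) + (1/8)·2 + (3/8)·3 = 0
b2: (1/8)·6 + (3/8)·1 + (1/8)·1 + (3/8)·(-3) = 1/8
b3: (1/8)·(-7) + (3/8)·(-7) + (1/8)·0 + (3/8)·(-6) = -23/4
b4: (1/8)·(-3) + (3/8)·6 + (1/8)·(-5) + (3/8)·6 = 7/2
Highest expected payoff is 7/2, from b4.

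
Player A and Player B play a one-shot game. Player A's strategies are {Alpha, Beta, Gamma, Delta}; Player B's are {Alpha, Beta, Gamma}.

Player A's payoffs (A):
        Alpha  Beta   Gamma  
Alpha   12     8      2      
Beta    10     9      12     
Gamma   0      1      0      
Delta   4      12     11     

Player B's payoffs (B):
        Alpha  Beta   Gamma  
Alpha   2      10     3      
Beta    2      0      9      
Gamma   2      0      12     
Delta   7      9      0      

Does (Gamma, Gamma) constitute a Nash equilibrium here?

Holding Player B at Gamma: Player A gets 0 from Gamma but could get 12 by switching to Beta. Player A has a profitable deviation.

No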